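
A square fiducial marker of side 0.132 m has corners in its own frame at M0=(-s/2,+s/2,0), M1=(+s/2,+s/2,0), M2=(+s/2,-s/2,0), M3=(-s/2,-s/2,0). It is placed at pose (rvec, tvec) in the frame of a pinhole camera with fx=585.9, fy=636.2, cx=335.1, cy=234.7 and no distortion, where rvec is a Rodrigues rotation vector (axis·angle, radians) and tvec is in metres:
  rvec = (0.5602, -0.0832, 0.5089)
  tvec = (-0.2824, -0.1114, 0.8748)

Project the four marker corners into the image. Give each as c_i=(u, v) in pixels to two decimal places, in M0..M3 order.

Intrinsics K: fx=585.9, fy=636.2, cx=335.1, cy=234.7
Marker side s = 0.132 m; corners in marker frame (Z=0):
  M0 = (-0.0660, +0.0660, 0)
  M1 = (+0.0660, +0.0660, 0)
  M2 = (+0.0660, -0.0660, 0)
  M3 = (-0.0660, -0.0660, 0)
rvec = (0.5602, -0.0832, 0.5089), |rvec| = θ = 0.76140 rad = 43.625°
Rodrigues: sinθ=0.68993, 1−cosθ=0.27613; R = I + sinθ·[k]× + (1−cosθ)·[k]×²:
    [+0.87335 -0.48334 +0.06040]
    [+0.43894 +0.72717 -0.52779]
    [+0.21118 +0.48745 +0.84723]
t = (-0.2824, -0.1114, 0.8748) m
M0: Pc = R·M0+t = (-0.37194, -0.09238, +0.89303); u = 585.9·(-0.37194)/0.89303 + 335.1 = 91.0776, v = 636.2·(-0.09238)/0.89303 + 234.7 = 168.8907
M1: Pc = R·M1+t = (-0.25666, -0.03444, +0.92091); u = 585.9·(-0.25666)/0.92091 + 335.1 = 171.8087, v = 636.2·(-0.03444)/0.92091 + 234.7 = 210.9096
M2: Pc = R·M2+t = (-0.19286, -0.13042, +0.85657); u = 585.9·(-0.19286)/0.85657 + 335.1 = 203.1826, v = 636.2·(-0.13042)/0.85657 + 234.7 = 137.8301
M3: Pc = R·M3+t = (-0.30814, -0.18836, +0.82869); u = 585.9·(-0.30814)/0.82869 + 335.1 = 117.2384, v = 636.2·(-0.18836)/0.82869 + 234.7 = 90.0905

c0=(91.08, 168.89) c1=(171.81, 210.91) c2=(203.18, 137.83) c3=(117.24, 90.09)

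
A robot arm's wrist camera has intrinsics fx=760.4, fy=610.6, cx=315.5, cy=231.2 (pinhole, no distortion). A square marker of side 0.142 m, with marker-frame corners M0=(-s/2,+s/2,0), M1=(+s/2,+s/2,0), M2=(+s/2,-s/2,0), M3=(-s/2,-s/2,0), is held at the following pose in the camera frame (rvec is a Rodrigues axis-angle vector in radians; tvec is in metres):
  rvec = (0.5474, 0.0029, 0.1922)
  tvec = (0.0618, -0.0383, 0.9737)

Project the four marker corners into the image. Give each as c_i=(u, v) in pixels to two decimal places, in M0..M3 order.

c0=(299.82, 236.13) c1=(404.51, 251.69) c2=(432.23, 176.18) c3=(319.50, 158.84)

Intrinsics K: fx=760.4, fy=610.6, cx=315.5, cy=231.2
Marker side s = 0.142 m; corners in marker frame (Z=0):
  M0 = (-0.0710, +0.0710, 0)
  M1 = (+0.0710, +0.0710, 0)
  M2 = (+0.0710, -0.0710, 0)
  M3 = (-0.0710, -0.0710, 0)
rvec = (0.5474, 0.0029, 0.1922), |rvec| = θ = 0.58017 rad = 33.241°
Rodrigues: sinθ=0.54817, 1−cosθ=0.16363; R = I + sinθ·[k]× + (1−cosθ)·[k]×²:
    [+0.98204 -0.18083 +0.05389]
    [+0.18237 +0.83637 -0.51693]
    [+0.04841 +0.51747 +0.85433]
t = (0.0618, -0.0383, 0.9737) m
M0: Pc = R·M0+t = (-0.02076, +0.00813, +1.00700); u = 760.4·(-0.02076)/1.00700 + 315.5 = 299.8214, v = 610.6·(+0.00813)/1.00700 + 231.2 = 236.1323
M1: Pc = R·M1+t = (+0.11869, +0.03403, +1.01388); u = 760.4·(+0.11869)/1.01388 + 315.5 = 404.5136, v = 610.6·(+0.03403)/1.01388 + 231.2 = 251.6948
M2: Pc = R·M2+t = (+0.14436, -0.08473, +0.94040); u = 760.4·(+0.14436)/0.94040 + 315.5 = 432.2315, v = 610.6·(-0.08473)/0.94040 + 231.2 = 176.1819
M3: Pc = R·M3+t = (+0.00491, -0.11063, +0.93352); u = 760.4·(+0.00491)/0.93352 + 315.5 = 319.5027, v = 610.6·(-0.11063)/0.93352 + 231.2 = 158.8384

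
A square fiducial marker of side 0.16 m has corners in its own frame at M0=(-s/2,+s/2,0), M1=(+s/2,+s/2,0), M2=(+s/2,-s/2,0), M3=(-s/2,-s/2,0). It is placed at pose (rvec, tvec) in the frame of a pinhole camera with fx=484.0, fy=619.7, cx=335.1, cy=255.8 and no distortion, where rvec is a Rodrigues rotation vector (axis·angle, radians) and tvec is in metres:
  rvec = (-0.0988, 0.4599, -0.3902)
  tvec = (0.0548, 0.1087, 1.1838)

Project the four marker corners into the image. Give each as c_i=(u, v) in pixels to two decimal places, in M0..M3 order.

Intrinsics K: fx=484.0, fy=619.7, cx=335.1, cy=255.8
Marker side s = 0.16 m; corners in marker frame (Z=0):
  M0 = (-0.0800, +0.0800, 0)
  M1 = (+0.0800, +0.0800, 0)
  M2 = (+0.0800, -0.0800, 0)
  M3 = (-0.0800, -0.0800, 0)
rvec = (-0.0988, 0.4599, -0.3902), |rvec| = θ = 0.61117 rad = 35.017°
Rodrigues: sinθ=0.57382, 1−cosθ=0.18102; R = I + sinθ·[k]× + (1−cosθ)·[k]×²:
    [+0.82371 +0.34434 +0.45048]
    [-0.38838 +0.92148 +0.00580]
    [-0.41312 -0.17973 +0.89277]
t = (0.0548, 0.1087, 1.1838) m
M0: Pc = R·M0+t = (+0.01645, +0.21349, +1.20247); u = 484.0·(+0.01645)/1.20247 + 335.1 = 341.7213, v = 619.7·(+0.21349)/1.20247 + 255.8 = 365.8227
M1: Pc = R·M1+t = (+0.14824, +0.15135, +1.13637); u = 484.0·(+0.14824)/1.13637 + 335.1 = 398.2395, v = 619.7·(+0.15135)/1.13637 + 255.8 = 338.3350
M2: Pc = R·M2+t = (+0.09315, +0.00391, +1.16513); u = 484.0·(+0.09315)/1.16513 + 335.1 = 373.7948, v = 619.7·(+0.00391)/1.16513 + 255.8 = 257.8802
M3: Pc = R·M3+t = (-0.03864, +0.06605, +1.23123); u = 484.0·(-0.03864)/1.23123 + 335.1 = 319.9090, v = 619.7·(+0.06605)/1.23123 + 255.8 = 289.0451

c0=(341.72, 365.82) c1=(398.24, 338.34) c2=(373.79, 257.88) c3=(319.91, 289.05)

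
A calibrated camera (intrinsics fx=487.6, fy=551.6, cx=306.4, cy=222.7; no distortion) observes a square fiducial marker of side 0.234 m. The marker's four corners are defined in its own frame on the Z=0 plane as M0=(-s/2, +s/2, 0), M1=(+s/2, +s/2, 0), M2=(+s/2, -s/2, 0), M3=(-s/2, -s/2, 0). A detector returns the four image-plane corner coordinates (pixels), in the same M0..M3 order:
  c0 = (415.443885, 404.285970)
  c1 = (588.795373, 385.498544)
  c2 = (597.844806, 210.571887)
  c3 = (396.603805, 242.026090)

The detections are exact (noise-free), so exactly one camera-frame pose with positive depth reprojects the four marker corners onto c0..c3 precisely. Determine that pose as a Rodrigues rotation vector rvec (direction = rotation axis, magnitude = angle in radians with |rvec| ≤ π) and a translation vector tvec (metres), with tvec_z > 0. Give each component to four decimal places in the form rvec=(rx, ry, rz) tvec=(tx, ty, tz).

rvec=(0.4334, 0.1102, -0.1740) tvec=(0.2486, 0.1088, 0.6346)

Intrinsics K: fx=487.6, fy=551.6, cx=306.4, cy=222.7
Marker side s = 0.234 m; corners in marker frame (Z=0):
  M0 = (-0.1170, +0.1170, 0)
  M1 = (+0.1170, +0.1170, 0)
  M2 = (+0.1170, -0.1170, 0)
  M3 = (-0.1170, -0.1170, 0)
Detected image corners:
  c0 = (415.443885, 404.285970) px
  c1 = (588.795373, 385.498544) px
  c2 = (597.844806, 210.571887) px
  c3 = (396.603805, 242.026090) px
Planar DLT: solve 8×8 A·h = b for H (H[2,2]=1):
  H  [+683.31621 +343.40131 +497.38642]
  H  [-175.32284 +919.24749 +317.26107]
  H  [-0.22538 +0.64224 +1.00000]
B = K⁻¹H; ‖b₁‖=1.575801, ‖b₂‖=1.575801; λ = 2/(‖b₁‖+‖b₂‖) = 0.634598, sign → tz>0 ⇒ λ=+0.634598
r₁ = λ·B[:,0] = (+0.97919,-0.14396,-0.14303); r₂ = λ·B[:,1] = (+0.19082,+0.89302,+0.40756)
r₃ = r₁×r₂ = (+0.06905,-0.42638,+0.90191); SVD([r₁ r₂ r₃]) → R = UVᵀ:
  R  [+0.97919 +0.19082 +0.06905]
  R  [-0.14396 +0.89302 -0.42638]
  R  [-0.14303 +0.40756 +0.90191]
t = (+0.24856, +0.10879, +0.63460) m
tr R = 2.774116; θ = arccos((tr R − 1)/2) = 0.479864 rad = 27.494°
axis k = ((R−Rᵀ)₃₂, (R−Rᵀ)₁₃, (R−Rᵀ)₂₁) / (2 sinθ) = (+0.903202, +0.229694, -0.362583)
rvec = θ·k = (+0.433414, +0.110222, -0.173990)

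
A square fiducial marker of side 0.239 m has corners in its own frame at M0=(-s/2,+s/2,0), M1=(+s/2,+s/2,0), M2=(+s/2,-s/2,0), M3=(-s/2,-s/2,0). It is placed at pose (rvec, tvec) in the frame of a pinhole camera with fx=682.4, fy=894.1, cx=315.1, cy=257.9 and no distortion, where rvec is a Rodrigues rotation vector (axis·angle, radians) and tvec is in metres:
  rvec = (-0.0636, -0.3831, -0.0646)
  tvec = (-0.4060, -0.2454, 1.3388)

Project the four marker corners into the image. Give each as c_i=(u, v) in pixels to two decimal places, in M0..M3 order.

c0=(46.15, 174.39) c1=(173.22, 171.93) c2=(165.63, 19.51) c3=(39.20, 11.43)

Intrinsics K: fx=682.4, fy=894.1, cx=315.1, cy=257.9
Marker side s = 0.239 m; corners in marker frame (Z=0):
  M0 = (-0.1195, +0.1195, 0)
  M1 = (+0.1195, +0.1195, 0)
  M2 = (+0.1195, -0.1195, 0)
  M3 = (-0.1195, -0.1195, 0)
rvec = (-0.0636, -0.3831, -0.0646), |rvec| = θ = 0.39368 rad = 22.556°
Rodrigues: sinθ=0.38359, 1−cosθ=0.07650; R = I + sinθ·[k]× + (1−cosθ)·[k]×²:
    [+0.92550 +0.07497 -0.37125]
    [-0.05092 +0.99594 +0.07418]
    [+0.37531 -0.04975 +0.92556]
t = (-0.4060, -0.2454, 1.3388) m
M0: Pc = R·M0+t = (-0.50764, -0.12030, +1.28800); u = 682.4·(-0.50764)/1.28800 + 315.1 = 46.1473, v = 894.1·(-0.12030)/1.28800 + 257.9 = 174.3908
M1: Pc = R·M1+t = (-0.28644, -0.13247, +1.37770); u = 682.4·(-0.28644)/1.37770 + 315.1 = 173.2195, v = 894.1·(-0.13247)/1.37770 + 257.9 = 171.9302
M2: Pc = R·M2+t = (-0.30436, -0.37050, +1.38960); u = 682.4·(-0.30436)/1.38960 + 315.1 = 165.6346, v = 894.1·(-0.37050)/1.38960 + 257.9 = 19.5111
M3: Pc = R·M3+t = (-0.52556, -0.35833, +1.29990); u = 682.4·(-0.52556)/1.29990 + 315.1 = 39.2014, v = 894.1·(-0.35833)/1.29990 + 257.9 = 11.4316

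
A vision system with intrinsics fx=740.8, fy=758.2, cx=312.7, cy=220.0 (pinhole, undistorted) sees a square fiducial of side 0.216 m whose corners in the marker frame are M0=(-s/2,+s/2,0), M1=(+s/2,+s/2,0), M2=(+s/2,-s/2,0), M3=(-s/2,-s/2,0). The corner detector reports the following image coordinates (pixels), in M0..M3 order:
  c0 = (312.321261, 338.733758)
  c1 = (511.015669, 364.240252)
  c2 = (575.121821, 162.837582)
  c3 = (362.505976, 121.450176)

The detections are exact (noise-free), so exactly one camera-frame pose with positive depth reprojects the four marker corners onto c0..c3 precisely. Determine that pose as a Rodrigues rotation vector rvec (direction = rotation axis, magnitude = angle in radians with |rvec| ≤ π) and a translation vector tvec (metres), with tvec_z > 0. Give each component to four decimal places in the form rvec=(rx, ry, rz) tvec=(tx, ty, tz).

Intrinsics K: fx=740.8, fy=758.2, cx=312.7, cy=220.0
Marker side s = 0.216 m; corners in marker frame (Z=0):
  M0 = (-0.1080, +0.1080, 0)
  M1 = (+0.1080, +0.1080, 0)
  M2 = (+0.1080, -0.1080, 0)
  M3 = (-0.1080, -0.1080, 0)
Detected image corners:
  c0 = (312.321261, 338.733758) px
  c1 = (511.015669, 364.240252) px
  c2 = (575.121821, 162.837582) px
  c3 = (362.505976, 121.450176) px
Planar DLT: solve 8×8 A·h = b for H (H[2,2]=1):
  H  [+1077.67435 -92.32476 +442.22892]
  H  [+224.45013 +1065.16165 +251.78470]
  H  [+0.28833 +0.39351 +1.00000]
B = K⁻¹H; ‖b₁‖=1.380296, ‖b₂‖=1.380296; λ = 2/(‖b₁‖+‖b₂‖) = 0.724482, sign → tz>0 ⇒ λ=+0.724482
r₁ = λ·B[:,0] = (+0.96576,+0.15386,+0.20889); r₂ = λ·B[:,1] = (-0.21063,+0.93507,+0.28509)
r₃ = r₁×r₂ = (-0.15147,-0.31933,+0.93546); SVD([r₁ r₂ r₃]) → R = UVᵀ:
  R  [+0.96576 -0.21063 -0.15147]
  R  [+0.15386 +0.93507 -0.31933]
  R  [+0.20889 +0.28509 +0.93546]
t = (+0.12668, +0.03037, +0.72448) m
tr R = 2.836289; θ = arccos((tr R − 1)/2) = 0.407424 rad = 23.344°
axis k = ((R−Rᵀ)₃₂, (R−Rᵀ)₁₃, (R−Rᵀ)₂₁) / (2 sinθ) = (+0.762691, -0.454718, +0.459928)
rvec = θ·k = (+0.310738, -0.185263, +0.187385)

rvec=(0.3107, -0.1853, 0.1874) tvec=(0.1267, 0.0304, 0.7245)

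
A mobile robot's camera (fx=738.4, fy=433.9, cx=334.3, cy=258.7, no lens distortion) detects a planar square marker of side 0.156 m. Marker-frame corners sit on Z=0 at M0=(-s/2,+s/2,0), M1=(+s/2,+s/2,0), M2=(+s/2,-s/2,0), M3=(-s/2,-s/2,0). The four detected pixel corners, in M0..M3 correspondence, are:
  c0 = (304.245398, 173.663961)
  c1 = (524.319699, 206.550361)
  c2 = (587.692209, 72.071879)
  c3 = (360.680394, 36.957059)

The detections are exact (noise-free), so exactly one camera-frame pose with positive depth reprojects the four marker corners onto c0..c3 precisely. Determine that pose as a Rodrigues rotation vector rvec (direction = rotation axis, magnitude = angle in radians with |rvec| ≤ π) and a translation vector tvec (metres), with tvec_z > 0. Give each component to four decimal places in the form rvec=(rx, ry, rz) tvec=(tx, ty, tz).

rvec=(0.1089, -0.0128, 0.2455) tvec=(0.0741, -0.1552, 0.4980)

Intrinsics K: fx=738.4, fy=433.9, cx=334.3, cy=258.7
Marker side s = 0.156 m; corners in marker frame (Z=0):
  M0 = (-0.0780, +0.0780, 0)
  M1 = (+0.0780, +0.0780, 0)
  M2 = (+0.0780, -0.0780, 0)
  M3 = (-0.0780, -0.0780, 0)
Detected image corners:
  c0 = (304.245398, 173.663961) px
  c1 = (524.319699, 206.550361) px
  c2 = (587.692209, 72.071879) px
  c3 = (360.680394, 36.957059) px
Planar DLT: solve 8×8 A·h = b for H (H[2,2]=1):
  H  [+1455.68740 -289.52632 +444.19023]
  H  [+224.19092 +895.19074 +123.50539]
  H  [+0.05197 +0.21287 +1.00000]
B = K⁻¹H; ‖b₁‖=2.008192, ‖b₂‖=2.008192; λ = 2/(‖b₁‖+‖b₂‖) = 0.497960, sign → tz>0 ⇒ λ=+0.497960
r₁ = λ·B[:,0] = (+0.96997,+0.24186,+0.02588); r₂ = λ·B[:,1] = (-0.24324,+0.96416,+0.10600)
r₃ = r₁×r₂ = (+0.00068,-0.10911,+0.99403); SVD([r₁ r₂ r₃]) → R = UVᵀ:
  R  [+0.96997 -0.24324 +0.00068]
  R  [+0.24186 +0.96416 -0.10911]
  R  [+0.02588 +0.10600 +0.99403]
t = (+0.07411, -0.15515, +0.49796) m
tr R = 2.928153; θ = arccos((tr R − 1)/2) = 0.268853 rad = 15.404°
axis k = ((R−Rᵀ)₃₂, (R−Rᵀ)₁₃, (R−Rᵀ)₂₁) / (2 sinθ) = (+0.404910, -0.047429, +0.913126)
rvec = θ·k = (+0.108861, -0.012751, +0.245496)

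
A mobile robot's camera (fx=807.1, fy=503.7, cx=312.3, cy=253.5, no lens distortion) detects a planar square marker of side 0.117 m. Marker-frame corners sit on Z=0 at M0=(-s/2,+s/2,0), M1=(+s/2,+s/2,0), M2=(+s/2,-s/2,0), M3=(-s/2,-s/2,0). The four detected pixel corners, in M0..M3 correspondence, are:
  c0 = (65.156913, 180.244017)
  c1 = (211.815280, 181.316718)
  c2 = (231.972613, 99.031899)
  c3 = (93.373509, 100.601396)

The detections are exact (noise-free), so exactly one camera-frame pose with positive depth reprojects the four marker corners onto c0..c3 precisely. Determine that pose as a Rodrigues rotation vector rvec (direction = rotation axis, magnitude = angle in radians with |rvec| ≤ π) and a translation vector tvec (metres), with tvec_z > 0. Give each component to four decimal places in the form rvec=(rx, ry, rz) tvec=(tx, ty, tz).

Intrinsics K: fx=807.1, fy=503.7, cx=312.3, cy=253.5
Marker side s = 0.117 m; corners in marker frame (Z=0):
  M0 = (-0.0585, +0.0585, 0)
  M1 = (+0.0585, +0.0585, 0)
  M2 = (+0.0585, -0.0585, 0)
  M3 = (-0.0585, -0.0585, 0)
Detected image corners:
  c0 = (65.156913, 180.244017) px
  c1 = (211.815280, 181.316718) px
  c2 = (231.972613, 99.031899) px
  c3 = (93.373509, 100.601396) px
Planar DLT: solve 8×8 A·h = b for H (H[2,2]=1):
  H  [+1175.73445 -287.17792 +149.78447]
  H  [-41.83476 +617.38020 +139.04416]
  H  [-0.28055 -0.53053 +1.00000]
B = K⁻¹H; ‖b₁‖=1.591303, ‖b₂‖=1.591303; λ = 2/(‖b₁‖+‖b₂‖) = 0.628416, sign → tz>0 ⇒ λ=+0.628416
r₁ = λ·B[:,0] = (+0.98366,+0.03654,-0.17630); r₂ = λ·B[:,1] = (-0.09460,+0.93803,-0.33339)
r₃ = r₁×r₂ = (+0.15320,+0.34462,+0.92616); SVD([r₁ r₂ r₃]) → R = UVᵀ:
  R  [+0.98366 -0.09460 +0.15320]
  R  [+0.03654 +0.93803 +0.34462]
  R  [-0.17630 -0.33339 +0.92616]
t = (-0.12654, -0.14280, +0.62842) m
tr R = 2.847845; θ = arccos((tr R − 1)/2) = 0.392586 rad = 22.494°
axis k = ((R−Rᵀ)₃₂, (R−Rᵀ)₁₃, (R−Rᵀ)₂₁) / (2 sinθ) = (-0.886106, +0.430633, +0.171381)
rvec = θ·k = (-0.347873, +0.169060, +0.067282)

rvec=(-0.3479, 0.1691, 0.0673) tvec=(-0.1265, -0.1428, 0.6284)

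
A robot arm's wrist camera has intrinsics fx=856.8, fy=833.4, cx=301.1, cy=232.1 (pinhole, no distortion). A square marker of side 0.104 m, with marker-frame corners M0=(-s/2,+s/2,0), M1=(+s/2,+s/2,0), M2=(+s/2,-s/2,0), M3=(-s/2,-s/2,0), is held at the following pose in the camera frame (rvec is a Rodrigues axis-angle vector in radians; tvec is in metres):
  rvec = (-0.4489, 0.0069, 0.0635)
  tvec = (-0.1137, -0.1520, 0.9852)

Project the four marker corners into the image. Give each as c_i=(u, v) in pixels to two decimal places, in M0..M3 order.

c0=(150.97, 138.39) c1=(243.12, 143.57) c2=(251.28, 70.14) c3=(163.23, 65.34)

Intrinsics K: fx=856.8, fy=833.4, cx=301.1, cy=232.1
Marker side s = 0.104 m; corners in marker frame (Z=0):
  M0 = (-0.0520, +0.0520, 0)
  M1 = (+0.0520, +0.0520, 0)
  M2 = (+0.0520, -0.0520, 0)
  M3 = (-0.0520, -0.0520, 0)
rvec = (-0.4489, 0.0069, 0.0635), |rvec| = θ = 0.45342 rad = 25.979°
Rodrigues: sinθ=0.43804, 1−cosθ=0.10105; R = I + sinθ·[k]× + (1−cosθ)·[k]×²:
    [+0.99799 -0.06287 -0.00734]
    [+0.05982 +0.89898 +0.43389]
    [-0.02068 -0.43346 +0.90094]
t = (-0.1137, -0.1520, 0.9852) m
M0: Pc = R·M0+t = (-0.16886, -0.10836, +0.96374); u = 856.8·(-0.16886)/0.96374 + 301.1 = 150.9722, v = 833.4·(-0.10836)/0.96374 + 232.1 = 138.3911
M1: Pc = R·M1+t = (-0.06507, -0.10214, +0.96158); u = 856.8·(-0.06507)/0.96158 + 301.1 = 243.1177, v = 833.4·(-0.10214)/0.96158 + 232.1 = 143.5738
M2: Pc = R·M2+t = (-0.05854, -0.19564, +1.00666); u = 856.8·(-0.05854)/1.00666 + 301.1 = 251.2792, v = 833.4·(-0.19564)/1.00666 + 232.1 = 70.1364
M3: Pc = R·M3+t = (-0.16233, -0.20186, +1.00882); u = 856.8·(-0.16233)/1.00882 + 301.1 = 163.2339, v = 833.4·(-0.20186)/1.00882 + 232.1 = 65.3418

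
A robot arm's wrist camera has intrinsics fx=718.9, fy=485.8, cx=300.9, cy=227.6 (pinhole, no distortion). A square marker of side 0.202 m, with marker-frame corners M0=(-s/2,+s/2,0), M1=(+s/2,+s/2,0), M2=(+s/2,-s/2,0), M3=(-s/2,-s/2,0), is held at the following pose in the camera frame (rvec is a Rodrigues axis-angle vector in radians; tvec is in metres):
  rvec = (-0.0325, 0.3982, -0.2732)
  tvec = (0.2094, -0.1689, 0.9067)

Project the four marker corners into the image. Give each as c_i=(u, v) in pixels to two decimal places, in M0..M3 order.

c0=(412.86, 204.52) c1=(572.38, 171.77) c2=(524.65, 65.12) c3=(371.82, 105.84)

Intrinsics K: fx=718.9, fy=485.8, cx=300.9, cy=227.6
Marker side s = 0.202 m; corners in marker frame (Z=0):
  M0 = (-0.1010, +0.1010, 0)
  M1 = (+0.1010, +0.1010, 0)
  M2 = (+0.1010, -0.1010, 0)
  M3 = (-0.1010, -0.1010, 0)
rvec = (-0.0325, 0.3982, -0.2732), |rvec| = θ = 0.48400 rad = 27.731°
Rodrigues: sinθ=0.46533, 1−cosθ=0.11486; R = I + sinθ·[k]× + (1−cosθ)·[k]×²:
    [+0.88566 +0.25631 +0.38719]
    [-0.26900 +0.96289 -0.02209]
    [-0.37848 -0.08459 +0.92174]
t = (0.2094, -0.1689, 0.9067) m
M0: Pc = R·M0+t = (+0.14584, -0.04448, +0.93638); u = 718.9·(+0.14584)/0.93638 + 300.9 = 412.8644, v = 485.8·(-0.04448)/0.93638 + 227.6 = 204.5240
M1: Pc = R·M1+t = (+0.32474, -0.09882, +0.85993); u = 718.9·(+0.32474)/0.85993 + 300.9 = 572.3812, v = 485.8·(-0.09882)/0.85993 + 227.6 = 171.7749
M2: Pc = R·M2+t = (+0.27296, -0.29332, +0.87702); u = 718.9·(+0.27296)/0.87702 + 300.9 = 524.6514, v = 485.8·(-0.29332)/0.87702 + 227.6 = 65.1228
M3: Pc = R·M3+t = (+0.09406, -0.23898, +0.95347); u = 718.9·(+0.09406)/0.95347 + 300.9 = 371.8204, v = 485.8·(-0.23898)/0.95347 + 227.6 = 105.8368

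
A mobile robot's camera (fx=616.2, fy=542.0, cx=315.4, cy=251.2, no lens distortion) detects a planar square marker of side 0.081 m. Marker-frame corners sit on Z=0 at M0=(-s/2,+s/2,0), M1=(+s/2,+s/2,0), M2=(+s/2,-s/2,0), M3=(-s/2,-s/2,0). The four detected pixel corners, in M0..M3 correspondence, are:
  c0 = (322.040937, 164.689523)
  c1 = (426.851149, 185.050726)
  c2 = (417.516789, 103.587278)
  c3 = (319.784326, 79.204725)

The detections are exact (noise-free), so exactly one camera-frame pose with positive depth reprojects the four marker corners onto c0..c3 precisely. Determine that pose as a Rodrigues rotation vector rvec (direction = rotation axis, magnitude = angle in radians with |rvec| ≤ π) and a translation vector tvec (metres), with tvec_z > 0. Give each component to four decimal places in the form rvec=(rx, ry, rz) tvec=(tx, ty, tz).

rvec=(-0.4071, -0.4020, 0.0677) tvec=(0.0410, -0.0962, 0.4371)

Intrinsics K: fx=616.2, fy=542.0, cx=315.4, cy=251.2
Marker side s = 0.081 m; corners in marker frame (Z=0):
  M0 = (-0.0405, +0.0405, 0)
  M1 = (+0.0405, +0.0405, 0)
  M2 = (+0.0405, -0.0405, 0)
  M3 = (-0.0405, -0.0405, 0)
Detected image corners:
  c0 = (322.040937, 164.689523) px
  c1 = (426.851149, 185.050726) px
  c2 = (417.516789, 103.587278) px
  c3 = (319.784326, 79.204725) px
Planar DLT: solve 8×8 A·h = b for H (H[2,2]=1):
  H  [+1560.32979 -265.38478 +373.16170]
  H  [+388.79209 +908.43946 +131.97347]
  H  [+0.83886 -0.91083 +1.00000]
B = K⁻¹H; ‖b₁‖=2.287673, ‖b₂‖=2.287673; λ = 2/(‖b₁‖+‖b₂‖) = 0.437125, sign → tz>0 ⇒ λ=+0.437125
r₁ = λ·B[:,0] = (+0.91919,+0.14361,+0.36669); r₂ = λ·B[:,1] = (+0.01553,+0.91719,-0.39815)
r₃ = r₁×r₂ = (-0.39350,+0.37167,+0.84084); SVD([r₁ r₂ r₃]) → R = UVᵀ:
  R  [+0.91919 +0.01553 -0.39350]
  R  [+0.14361 +0.91719 +0.37167]
  R  [+0.36669 -0.39815 +0.84084]
t = (+0.04098, -0.09616, +0.43713) m
tr R = 2.677226; θ = arccos((tr R − 1)/2) = 0.576065 rad = 33.006°
axis k = ((R−Rᵀ)₃₂, (R−Rᵀ)₁₃, (R−Rᵀ)₂₁) / (2 sinθ) = (-0.706607, -0.697771, +0.117567)
rvec = θ·k = (-0.407051, -0.401961, +0.067726)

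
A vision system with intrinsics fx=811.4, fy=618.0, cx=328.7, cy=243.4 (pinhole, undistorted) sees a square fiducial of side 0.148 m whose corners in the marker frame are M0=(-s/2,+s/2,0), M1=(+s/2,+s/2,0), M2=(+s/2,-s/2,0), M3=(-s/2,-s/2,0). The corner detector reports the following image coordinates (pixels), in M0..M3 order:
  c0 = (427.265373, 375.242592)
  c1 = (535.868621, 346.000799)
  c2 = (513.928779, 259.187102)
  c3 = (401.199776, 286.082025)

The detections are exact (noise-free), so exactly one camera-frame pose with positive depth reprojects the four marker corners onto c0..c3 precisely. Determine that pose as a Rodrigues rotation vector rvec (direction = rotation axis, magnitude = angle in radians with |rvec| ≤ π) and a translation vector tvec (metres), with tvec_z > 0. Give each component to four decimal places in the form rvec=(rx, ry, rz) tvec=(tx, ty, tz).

rvec=(0.1640, -0.2638, -0.2550) tvec=(0.1696, 0.1154, 0.9689)

Intrinsics K: fx=811.4, fy=618.0, cx=328.7, cy=243.4
Marker side s = 0.148 m; corners in marker frame (Z=0):
  M0 = (-0.0740, +0.0740, 0)
  M1 = (+0.0740, +0.0740, 0)
  M2 = (+0.0740, -0.0740, 0)
  M3 = (-0.0740, -0.0740, 0)
Detected image corners:
  c0 = (427.265373, 375.242592) px
  c1 = (535.868621, 346.000799) px
  c2 = (513.928779, 259.187102) px
  c3 = (401.199776, 286.082025) px
Planar DLT: solve 8×8 A·h = b for H (H[2,2]=1):
  H  [+861.97973 +255.39098 +470.74034]
  H  [-112.60032 +657.38596 +317.02300]
  H  [+0.24372 +0.19904 +1.00000]
B = K⁻¹H; ‖b₁‖=1.032145, ‖b₂‖=1.032145; λ = 2/(‖b₁‖+‖b₂‖) = 0.968856, sign → tz>0 ⇒ λ=+0.968856
r₁ = λ·B[:,0] = (+0.93360,-0.26953,+0.23613); r₂ = λ·B[:,1] = (+0.22683,+0.95465,+0.19284)
r₃ = r₁×r₂ = (-0.27739,-0.12647,+0.95240); SVD([r₁ r₂ r₃]) → R = UVᵀ:
  R  [+0.93360 +0.22683 -0.27739]
  R  [-0.26953 +0.95465 -0.12647]
  R  [+0.23613 +0.19284 +0.95240]
t = (+0.16960, +0.11542, +0.96886) m
tr R = 2.840643; θ = arccos((tr R − 1)/2) = 0.401895 rad = 23.027°
axis k = ((R−Rᵀ)₃₂, (R−Rᵀ)₁₃, (R−Rᵀ)₂₁) / (2 sinθ) = (+0.408160, -0.656402, -0.634462)
rvec = θ·k = (+0.164037, -0.263804, -0.254987)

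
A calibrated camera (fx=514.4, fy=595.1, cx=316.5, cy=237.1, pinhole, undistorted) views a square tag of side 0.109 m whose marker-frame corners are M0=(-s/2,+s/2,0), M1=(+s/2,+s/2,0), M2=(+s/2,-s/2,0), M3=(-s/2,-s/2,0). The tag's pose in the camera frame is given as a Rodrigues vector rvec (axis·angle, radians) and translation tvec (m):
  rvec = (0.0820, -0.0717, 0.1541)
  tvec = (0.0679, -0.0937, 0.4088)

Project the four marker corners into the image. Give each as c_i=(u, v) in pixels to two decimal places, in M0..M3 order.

Intrinsics K: fx=514.4, fy=595.1, cx=316.5, cy=237.1
Marker side s = 0.109 m; corners in marker frame (Z=0):
  M0 = (-0.0545, +0.0545, 0)
  M1 = (+0.0545, +0.0545, 0)
  M2 = (+0.0545, -0.0545, 0)
  M3 = (-0.0545, -0.0545, 0)
rvec = (0.0820, -0.0717, 0.1541), |rvec| = θ = 0.18871 rad = 10.812°
Rodrigues: sinθ=0.18759, 1−cosθ=0.01775; R = I + sinθ·[k]× + (1−cosθ)·[k]×²:
    [+0.98560 -0.15612 -0.06498]
    [+0.15026 +0.98481 -0.08702]
    [+0.07757 +0.07601 +0.99409]
t = (0.0679, -0.0937, 0.4088) m
M0: Pc = R·M0+t = (+0.00568, -0.04822, +0.40871); u = 514.4·(+0.00568)/0.40871 + 316.5 = 323.6442, v = 595.1·(-0.04822)/0.40871 + 237.1 = 166.8949
M1: Pc = R·M1+t = (+0.11311, -0.03184, +0.41717); u = 514.4·(+0.11311)/0.41717 + 316.5 = 455.9685, v = 595.1·(-0.03184)/0.41717 + 237.1 = 191.6813
M2: Pc = R·M2+t = (+0.13012, -0.13918, +0.40889); u = 514.4·(+0.13012)/0.40889 + 316.5 = 480.2025, v = 595.1·(-0.13918)/0.40889 + 237.1 = 34.5301
M3: Pc = R·M3+t = (+0.02269, -0.15556, +0.40043); u = 514.4·(+0.02269)/0.40043 + 316.5 = 345.6522, v = 595.1·(-0.15556)/0.40043 + 237.1 = 5.9124

c0=(323.64, 166.89) c1=(455.97, 191.68) c2=(480.20, 34.53) c3=(345.65, 5.91)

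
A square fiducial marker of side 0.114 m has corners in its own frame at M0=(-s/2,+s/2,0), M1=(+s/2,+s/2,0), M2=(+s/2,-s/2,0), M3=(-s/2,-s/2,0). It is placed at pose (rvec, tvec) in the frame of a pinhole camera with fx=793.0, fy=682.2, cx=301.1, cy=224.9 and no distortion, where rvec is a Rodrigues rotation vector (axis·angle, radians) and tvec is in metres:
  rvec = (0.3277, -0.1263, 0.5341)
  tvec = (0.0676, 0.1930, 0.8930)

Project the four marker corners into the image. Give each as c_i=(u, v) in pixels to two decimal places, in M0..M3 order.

Intrinsics K: fx=793.0, fy=682.2, cx=301.1, cy=224.9
Marker side s = 0.114 m; corners in marker frame (Z=0):
  M0 = (-0.0570, +0.0570, 0)
  M1 = (+0.0570, +0.0570, 0)
  M2 = (+0.0570, -0.0570, 0)
  M3 = (-0.0570, -0.0570, 0)
rvec = (0.3277, -0.1263, 0.5341), |rvec| = θ = 0.63922 rad = 36.625°
Rodrigues: sinθ=0.59657, 1−cosθ=0.19744; R = I + sinθ·[k]× + (1−cosθ)·[k]×²:
    [+0.85445 -0.51846 -0.03330]
    [+0.47846 +0.81027 -0.33843]
    [+0.20245 +0.27324 +0.94040]
t = (0.0676, 0.1930, 0.8930) m
M0: Pc = R·M0+t = (-0.01066, +0.21191, +0.89704); u = 793.0·(-0.01066)/0.89704 + 301.1 = 291.6797, v = 682.2·(+0.21191)/0.89704 + 224.9 = 386.0609
M1: Pc = R·M1+t = (+0.08675, +0.26646, +0.92011); u = 793.0·(+0.08675)/0.92011 + 301.1 = 375.8666, v = 682.2·(+0.26646)/0.92011 + 224.9 = 422.4598
M2: Pc = R·M2+t = (+0.14586, +0.17409, +0.88896); u = 793.0·(+0.14586)/0.88896 + 301.1 = 431.2108, v = 682.2·(+0.17409)/0.88896 + 224.9 = 358.4961
M3: Pc = R·M3+t = (+0.04845, +0.11954, +0.86589); u = 793.0·(+0.04845)/0.86589 + 301.1 = 345.4705, v = 682.2·(+0.11954)/0.86589 + 224.9 = 319.0829

c0=(291.68, 386.06) c1=(375.87, 422.46) c2=(431.21, 358.50) c3=(345.47, 319.08)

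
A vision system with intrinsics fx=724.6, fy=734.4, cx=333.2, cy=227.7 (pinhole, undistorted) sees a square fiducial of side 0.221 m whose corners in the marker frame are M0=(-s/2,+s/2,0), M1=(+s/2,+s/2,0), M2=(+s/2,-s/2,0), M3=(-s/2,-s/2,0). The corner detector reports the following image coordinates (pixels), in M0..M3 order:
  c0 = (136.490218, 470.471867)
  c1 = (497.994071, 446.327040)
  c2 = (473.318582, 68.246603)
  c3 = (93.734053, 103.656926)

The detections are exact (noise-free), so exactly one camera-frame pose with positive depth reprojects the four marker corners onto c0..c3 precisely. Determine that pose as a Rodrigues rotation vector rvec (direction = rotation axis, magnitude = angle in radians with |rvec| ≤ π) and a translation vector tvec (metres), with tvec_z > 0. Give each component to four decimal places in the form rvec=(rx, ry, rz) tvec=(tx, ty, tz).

Intrinsics K: fx=724.6, fy=734.4, cx=333.2, cy=227.7
Marker side s = 0.221 m; corners in marker frame (Z=0):
  M0 = (-0.1105, +0.1105, 0)
  M1 = (+0.1105, +0.1105, 0)
  M2 = (+0.1105, -0.1105, 0)
  M3 = (-0.1105, -0.1105, 0)
Detected image corners:
  c0 = (136.490218, 470.471867) px
  c1 = (497.994071, 446.327040) px
  c2 = (473.318582, 68.246603) px
  c3 = (93.734053, 103.656926) px
Planar DLT: solve 8×8 A·h = b for H (H[2,2]=1):
  H  [+1640.07289 +222.65235 +298.39262]
  H  [-166.30042 +1747.97541 +277.13531]
  H  [-0.11835 +0.23156 +1.00000]
B = K⁻¹H; ‖b₁‖=2.328605, ‖b₂‖=2.328605; λ = 2/(‖b₁‖+‖b₂‖) = 0.429442, sign → tz>0 ⇒ λ=+0.429442
r₁ = λ·B[:,0] = (+0.99538,-0.08149,-0.05083); r₂ = λ·B[:,1] = (+0.08623,+0.99130,+0.09944)
r₃ = r₁×r₂ = (+0.04228,-0.10336,+0.99374); SVD([r₁ r₂ r₃]) → R = UVᵀ:
  R  [+0.99538 +0.08623 +0.04228]
  R  [-0.08149 +0.99130 -0.10336]
  R  [-0.05083 +0.09944 +0.99374]
t = (-0.02063, +0.02891, +0.42944) m
tr R = 2.980422; θ = arccos((tr R − 1)/2) = 0.140035 rad = 8.023°
axis k = ((R−Rᵀ)₃₂, (R−Rᵀ)₁₃, (R−Rᵀ)₂₁) / (2 sinθ) = (+0.726500, +0.333524, -0.600799)
rvec = θ·k = (+0.101735, +0.046705, -0.084133)

rvec=(0.1017, 0.0467, -0.0841) tvec=(-0.0206, 0.0289, 0.4294)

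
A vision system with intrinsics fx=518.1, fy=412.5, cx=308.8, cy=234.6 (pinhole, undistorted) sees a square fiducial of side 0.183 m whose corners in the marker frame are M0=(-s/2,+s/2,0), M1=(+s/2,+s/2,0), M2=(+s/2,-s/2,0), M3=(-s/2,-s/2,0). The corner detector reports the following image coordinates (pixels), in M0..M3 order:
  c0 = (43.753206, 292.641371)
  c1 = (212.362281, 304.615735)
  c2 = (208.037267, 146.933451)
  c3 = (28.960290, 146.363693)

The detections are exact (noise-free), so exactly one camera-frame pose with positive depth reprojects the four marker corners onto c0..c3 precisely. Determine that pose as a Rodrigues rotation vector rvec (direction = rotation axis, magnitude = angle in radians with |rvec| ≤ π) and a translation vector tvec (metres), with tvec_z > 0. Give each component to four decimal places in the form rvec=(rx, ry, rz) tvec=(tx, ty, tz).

Intrinsics K: fx=518.1, fy=412.5, cx=308.8, cy=234.6
Marker side s = 0.183 m; corners in marker frame (Z=0):
  M0 = (-0.0915, +0.0915, 0)
  M1 = (+0.0915, +0.0915, 0)
  M2 = (+0.0915, -0.0915, 0)
  M3 = (-0.0915, -0.0915, 0)
Detected image corners:
  c0 = (43.753206, 292.641371) px
  c1 = (212.362281, 304.615735) px
  c2 = (208.037267, 146.933451) px
  c3 = (28.960290, 146.363693) px
Planar DLT: solve 8×8 A·h = b for H (H[2,2]=1):
  H  [+896.69594 +96.78785 +120.05540]
  H  [-59.25371 +907.73649 +224.96692]
  H  [-0.42460 +0.35239 +1.00000]
B = K⁻¹H; ‖b₁‖=2.031098, ‖b₂‖=2.031098; λ = 2/(‖b₁‖+‖b₂‖) = 0.492345, sign → tz>0 ⇒ λ=+0.492345
r₁ = λ·B[:,0] = (+0.97672,+0.04817,-0.20905); r₂ = λ·B[:,1] = (-0.01143,+0.98477,+0.17350)
r₃ = r₁×r₂ = (+0.21422,-0.16707,+0.96239); SVD([r₁ r₂ r₃]) → R = UVᵀ:
  R  [+0.97672 -0.01143 +0.21422]
  R  [+0.04817 +0.98477 -0.16707]
  R  [-0.20905 +0.17350 +0.96239]
t = (-0.17936, -0.01150, +0.49234) m
tr R = 2.923878; θ = arccos((tr R − 1)/2) = 0.276785 rad = 15.859°
axis k = ((R−Rᵀ)₃₂, (R−Rᵀ)₁₃, (R−Rᵀ)₂₁) / (2 sinθ) = (+0.623141, +0.774470, +0.109053)
rvec = θ·k = (+0.172476, +0.214362, +0.030184)

rvec=(0.1725, 0.2144, 0.0302) tvec=(-0.1794, -0.0115, 0.4923)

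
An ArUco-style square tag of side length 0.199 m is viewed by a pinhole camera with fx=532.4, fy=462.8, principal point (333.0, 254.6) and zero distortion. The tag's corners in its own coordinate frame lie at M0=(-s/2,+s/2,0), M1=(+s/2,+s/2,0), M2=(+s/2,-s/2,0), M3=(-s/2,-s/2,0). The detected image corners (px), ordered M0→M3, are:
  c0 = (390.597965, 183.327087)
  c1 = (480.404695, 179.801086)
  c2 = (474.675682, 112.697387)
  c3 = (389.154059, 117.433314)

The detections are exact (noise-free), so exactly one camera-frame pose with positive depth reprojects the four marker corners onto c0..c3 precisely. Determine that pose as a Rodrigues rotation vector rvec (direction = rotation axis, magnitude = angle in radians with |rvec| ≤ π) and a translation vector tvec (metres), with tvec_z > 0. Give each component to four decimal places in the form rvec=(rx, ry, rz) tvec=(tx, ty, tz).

rvec=(-0.3015, 0.1339, -0.0054) tvec=(0.2312, -0.2842, 1.2284)

Intrinsics K: fx=532.4, fy=462.8, cx=333.0, cy=254.6
Marker side s = 0.199 m; corners in marker frame (Z=0):
  M0 = (-0.0995, +0.0995, 0)
  M1 = (+0.0995, +0.0995, 0)
  M2 = (+0.0995, -0.0995, 0)
  M3 = (-0.0995, -0.0995, 0)
Detected image corners:
  c0 = (390.597965, 183.327087) px
  c1 = (480.404695, 179.801086) px
  c2 = (474.675682, 112.697387) px
  c3 = (389.154059, 117.433314) px
Planar DLT: solve 8×8 A·h = b for H (H[2,2]=1):
  H  [+394.11013 -86.73629 +433.20092]
  H  [-36.61514 +298.34707 +147.53836]
  H  [-0.10642 -0.24128 +1.00000]
B = K⁻¹H; ‖b₁‖=0.814062, ‖b₂‖=0.814062; λ = 2/(‖b₁‖+‖b₂‖) = 1.228408, sign → tz>0 ⇒ λ=+1.228408
r₁ = λ·B[:,0] = (+0.99110,-0.02527,-0.13073); r₂ = λ·B[:,1] = (-0.01474,+0.95495,-0.29639)
r₃ = r₁×r₂ = (+0.13233,+0.29568,+0.94608); SVD([r₁ r₂ r₃]) → R = UVᵀ:
  R  [+0.99110 -0.01474 +0.13233]
  R  [-0.02527 +0.95495 +0.29568]
  R  [-0.13073 -0.29639 +0.94608]
t = (+0.23119, -0.28417, +1.22841) m
tr R = 2.892128; θ = arccos((tr R − 1)/2) = 0.329933 rad = 18.904°
axis k = ((R−Rᵀ)₃₂, (R−Rᵀ)₁₃, (R−Rᵀ)₂₁) / (2 sinθ) = (-0.913741, +0.405973, -0.016246)
rvec = θ·k = (-0.301473, +0.133944, -0.005360)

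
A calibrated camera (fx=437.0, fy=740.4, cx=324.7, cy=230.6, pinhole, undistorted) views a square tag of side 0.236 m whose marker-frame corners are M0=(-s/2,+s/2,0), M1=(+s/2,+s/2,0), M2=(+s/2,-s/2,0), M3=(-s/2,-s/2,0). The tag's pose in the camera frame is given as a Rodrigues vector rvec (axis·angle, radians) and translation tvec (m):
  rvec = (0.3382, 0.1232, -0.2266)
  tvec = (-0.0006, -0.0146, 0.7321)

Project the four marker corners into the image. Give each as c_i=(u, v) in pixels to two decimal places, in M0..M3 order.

Intrinsics K: fx=437.0, fy=740.4, cx=324.7, cy=230.6
Marker side s = 0.236 m; corners in marker frame (Z=0):
  M0 = (-0.1180, +0.1180, 0)
  M1 = (+0.1180, +0.1180, 0)
  M2 = (+0.1180, -0.1180, 0)
  M3 = (-0.1180, -0.1180, 0)
rvec = (0.3382, 0.1232, -0.2266), |rvec| = θ = 0.42533 rad = 24.370°
Rodrigues: sinθ=0.41262, 1−cosθ=0.08910; R = I + sinθ·[k]× + (1−cosθ)·[k]×²:
    [+0.96724 +0.24035 +0.08178]
    [-0.19931 +0.91838 -0.34184]
    [-0.15726 +0.31435 +0.93619]
t = (-0.0006, -0.0146, 0.7321) m
M0: Pc = R·M0+t = (-0.08637, +0.11729, +0.78775); u = 437.0·(-0.08637)/0.78775 + 324.7 = 276.7853, v = 740.4·(+0.11729)/0.78775 + 230.6 = 340.8372
M1: Pc = R·M1+t = (+0.14190, +0.07025, +0.75064); u = 437.0·(+0.14190)/0.75064 + 324.7 = 407.3075, v = 740.4·(+0.07025)/0.75064 + 230.6 = 299.8923
M2: Pc = R·M2+t = (+0.08517, -0.14649, +0.67645); u = 437.0·(+0.08517)/0.67645 + 324.7 = 379.7231, v = 740.4·(-0.14649)/0.67645 + 230.6 = 70.2645
M3: Pc = R·M3+t = (-0.14310, -0.09945, +0.71356); u = 437.0·(-0.14310)/0.71356 + 324.7 = 237.0659, v = 740.4·(-0.09945)/0.71356 + 230.6 = 127.4096

c0=(276.79, 340.84) c1=(407.31, 299.89) c2=(379.72, 70.26) c3=(237.07, 127.41)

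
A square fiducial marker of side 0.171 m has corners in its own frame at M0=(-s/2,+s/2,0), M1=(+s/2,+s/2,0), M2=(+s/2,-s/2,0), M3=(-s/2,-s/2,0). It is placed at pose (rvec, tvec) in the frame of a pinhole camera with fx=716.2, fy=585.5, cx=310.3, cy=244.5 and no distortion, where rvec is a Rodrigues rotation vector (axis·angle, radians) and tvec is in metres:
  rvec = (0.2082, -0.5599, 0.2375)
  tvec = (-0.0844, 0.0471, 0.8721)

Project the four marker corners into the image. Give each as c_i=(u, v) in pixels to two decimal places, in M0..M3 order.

c0=(157.58, 324.54) c1=(281.09, 334.29) c2=(317.85, 231.50) c3=(195.19, 209.70)

Intrinsics K: fx=716.2, fy=585.5, cx=310.3, cy=244.5
Marker side s = 0.171 m; corners in marker frame (Z=0):
  M0 = (-0.0855, +0.0855, 0)
  M1 = (+0.0855, +0.0855, 0)
  M2 = (+0.0855, -0.0855, 0)
  M3 = (-0.0855, -0.0855, 0)
rvec = (0.2082, -0.5599, 0.2375), |rvec| = θ = 0.64284 rad = 36.832°
Rodrigues: sinθ=0.59947, 1−cosθ=0.19960; R = I + sinθ·[k]× + (1−cosθ)·[k]×²:
    [+0.82133 -0.27778 -0.49824]
    [+0.16517 +0.95182 -0.25838]
    [+0.54601 +0.12992 +0.82764]
t = (-0.0844, 0.0471, 0.8721) m
M0: Pc = R·M0+t = (-0.17837, +0.11436, +0.83652); u = 716.2·(-0.17837)/0.83652 + 310.3 = 157.5826, v = 585.5·(+0.11436)/0.83652 + 244.5 = 324.5416
M1: Pc = R·M1+t = (-0.03793, +0.14260, +0.92989); u = 716.2·(-0.03793)/0.92989 + 310.3 = 281.0893, v = 585.5·(+0.14260)/0.92989 + 244.5 = 334.2886
M2: Pc = R·M2+t = (+0.00957, -0.02016, +0.90768); u = 716.2·(+0.00957)/0.90768 + 310.3 = 317.8548, v = 585.5·(-0.02016)/0.90768 + 244.5 = 231.4968
M3: Pc = R·M3+t = (-0.13087, -0.04840, +0.81431); u = 716.2·(-0.13087)/0.81431 + 310.3 = 195.1940, v = 585.5·(-0.04840)/0.81431 + 244.5 = 209.6978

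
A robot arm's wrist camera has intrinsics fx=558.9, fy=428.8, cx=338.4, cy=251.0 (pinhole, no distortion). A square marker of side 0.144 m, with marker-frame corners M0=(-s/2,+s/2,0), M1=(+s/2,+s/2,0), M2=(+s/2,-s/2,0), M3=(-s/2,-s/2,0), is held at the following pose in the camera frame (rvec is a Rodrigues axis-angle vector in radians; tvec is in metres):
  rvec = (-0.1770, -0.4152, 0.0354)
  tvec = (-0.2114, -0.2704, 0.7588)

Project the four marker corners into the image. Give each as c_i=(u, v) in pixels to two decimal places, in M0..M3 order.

c0=(122.48, 128.68) c1=(233.49, 143.34) c2=(236.66, 70.87) c3=(129.73, 51.13)

Intrinsics K: fx=558.9, fy=428.8, cx=338.4, cy=251.0
Marker side s = 0.144 m; corners in marker frame (Z=0):
  M0 = (-0.0720, +0.0720, 0)
  M1 = (+0.0720, +0.0720, 0)
  M2 = (+0.0720, -0.0720, 0)
  M3 = (-0.0720, -0.0720, 0)
rvec = (-0.1770, -0.4152, 0.0354), |rvec| = θ = 0.45274 rad = 25.940°
Rodrigues: sinθ=0.43743, 1−cosθ=0.10075; R = I + sinθ·[k]× + (1−cosθ)·[k]×²:
    [+0.91465 +0.00192 -0.40424]
    [+0.07032 +0.98399 +0.16379]
    [+0.39808 -0.17824 +0.89987]
t = (-0.2114, -0.2704, 0.7588) m
M0: Pc = R·M0+t = (-0.27712, -0.20462, +0.71730); u = 558.9·(-0.27712)/0.71730 + 338.4 = 122.4799, v = 428.8·(-0.20462)/0.71730 + 251.0 = 128.6817
M1: Pc = R·M1+t = (-0.14541, -0.19449, +0.77463); u = 558.9·(-0.14541)/0.77463 + 338.4 = 233.4878, v = 428.8·(-0.19449)/0.77463 + 251.0 = 143.3392
M2: Pc = R·M2+t = (-0.14568, -0.33618, +0.80030); u = 558.9·(-0.14568)/0.80030 + 338.4 = 236.6595, v = 428.8·(-0.33618)/0.80030 + 251.0 = 70.8720
M3: Pc = R·M3+t = (-0.27739, -0.34631, +0.74297); u = 558.9·(-0.27739)/0.74297 + 338.4 = 129.7312, v = 428.8·(-0.34631)/0.74297 + 251.0 = 51.1298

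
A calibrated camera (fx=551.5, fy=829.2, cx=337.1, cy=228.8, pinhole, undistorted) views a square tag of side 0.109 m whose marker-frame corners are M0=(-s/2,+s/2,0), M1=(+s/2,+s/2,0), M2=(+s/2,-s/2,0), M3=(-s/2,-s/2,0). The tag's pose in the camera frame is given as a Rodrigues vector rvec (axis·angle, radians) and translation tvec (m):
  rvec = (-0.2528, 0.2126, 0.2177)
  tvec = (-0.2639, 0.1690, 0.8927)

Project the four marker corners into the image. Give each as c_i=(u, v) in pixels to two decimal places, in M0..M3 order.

c0=(134.04, 424.10) c1=(194.17, 449.17) c2=(214.15, 347.41) c3=(155.05, 325.83)

Intrinsics K: fx=551.5, fy=829.2, cx=337.1, cy=228.8
Marker side s = 0.109 m; corners in marker frame (Z=0):
  M0 = (-0.0545, +0.0545, 0)
  M1 = (+0.0545, +0.0545, 0)
  M2 = (+0.0545, -0.0545, 0)
  M3 = (-0.0545, -0.0545, 0)
rvec = (-0.2528, 0.2126, 0.2177), |rvec| = θ = 0.39560 rad = 22.666°
Rodrigues: sinθ=0.38536, 1−cosθ=0.07723; R = I + sinθ·[k]× + (1−cosθ)·[k]×²:
    [+0.95430 -0.23859 +0.17994]
    [+0.18554 +0.94507 +0.26910]
    [-0.23426 -0.22342 +0.94615]
t = (-0.2639, 0.1690, 0.8927) m
M0: Pc = R·M0+t = (-0.32891, +0.21039, +0.89329); u = 551.5·(-0.32891)/0.89329 + 337.1 = 134.0358, v = 829.2·(+0.21039)/0.89329 + 228.8 = 424.0992
M1: Pc = R·M1+t = (-0.22489, +0.23062, +0.86776); u = 551.5·(-0.22489)/0.86776 + 337.1 = 194.1696, v = 829.2·(+0.23062)/0.86776 + 228.8 = 449.1714
M2: Pc = R·M2+t = (-0.19889, +0.12761, +0.89211); u = 551.5·(-0.19889)/0.89211 + 337.1 = 214.1483, v = 829.2·(+0.12761)/0.89211 + 228.8 = 347.4072
M3: Pc = R·M3+t = (-0.30291, +0.10738, +0.91764); u = 551.5·(-0.30291)/0.91764 + 337.1 = 155.0544, v = 829.2·(+0.10738)/0.91764 + 228.8 = 325.8320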